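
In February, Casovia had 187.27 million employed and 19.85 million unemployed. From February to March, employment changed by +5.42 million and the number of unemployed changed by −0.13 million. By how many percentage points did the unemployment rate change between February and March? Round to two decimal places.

February: labor force = 187.27 + 19.85 = 207.12; u = 19.85/207.12 = 9.58%.
March: labor force = 192.69 + 19.72 = 212.41; u = 19.72/212.41 = 9.28%.
Change = 9.28% − 9.58% = −0.30 pp.

The unemployment rate changed by −0.30 percentage points.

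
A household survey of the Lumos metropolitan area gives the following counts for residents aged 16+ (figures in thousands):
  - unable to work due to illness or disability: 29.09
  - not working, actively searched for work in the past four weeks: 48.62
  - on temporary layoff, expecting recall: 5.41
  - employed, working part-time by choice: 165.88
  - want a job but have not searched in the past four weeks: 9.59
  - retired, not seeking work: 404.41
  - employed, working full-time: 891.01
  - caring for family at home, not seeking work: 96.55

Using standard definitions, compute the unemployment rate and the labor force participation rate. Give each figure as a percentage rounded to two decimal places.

Unemployment rate ≈ 4.86%; labor force participation rate ≈ 67.31%.

Employed = 165.88 + 891.01 = 1,056.89 thousand.
Unemployed = 48.62 + 5.41 = 54.03 thousand (jobless and actively searching, or on temporary layoff).
Labor force = 1,056.89 + 54.03 = 1,110.92 thousand.
Not in labor force = 29.09 + 9.59 + 404.41 + 96.55 = 539.64 thousand (those not working and not actively searching are outside the labor force — including those who want a job but have given up searching).
Civilian working-age population = 1,110.92 + 539.64 = 1,650.56 thousand.
Unemployment rate = 54.03 / 1,110.92 = 4.86%.
Labor force participation rate = 1,110.92 / 1,650.56 = 67.31%.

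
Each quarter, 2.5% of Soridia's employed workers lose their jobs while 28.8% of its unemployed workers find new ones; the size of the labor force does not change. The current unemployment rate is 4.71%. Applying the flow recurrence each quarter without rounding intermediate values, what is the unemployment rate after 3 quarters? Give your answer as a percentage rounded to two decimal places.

Unemployment rate after three quarters ≈ 6.92%.

With a fixed labor force, u_{t+1} = u_t + s·(1−u_t) − f·u_t = u_t·(1−s−f) + s.
Here 1−s−f = 0.687 and s = 0.025.
u_1 = 0.047100 × 0.687 + 0.025 = 0.057358.
u_2 = 0.057358 × 0.687 + 0.025 = 0.064405.
u_3 = 0.064405 × 0.687 + 0.025 = 0.069246.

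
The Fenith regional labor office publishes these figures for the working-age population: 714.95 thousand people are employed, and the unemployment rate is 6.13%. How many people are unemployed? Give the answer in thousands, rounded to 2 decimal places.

About 46.69 thousand are unemployed.

Let U be the number unemployed. The labor force is E + U, and U/(E+U) = 0.0613.
So U = 0.0613 × 714.95 / (1 − 0.0613) = 43.8264 / 0.9387 ≈ 46.69 thousand.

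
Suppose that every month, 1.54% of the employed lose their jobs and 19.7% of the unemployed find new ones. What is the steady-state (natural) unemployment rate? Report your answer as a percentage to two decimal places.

At steady state the flows balance: s·E = f·U, so U/(E+U) = s/(s+f).
u* = 1.54 / (1.54 + 19.7) = 1.54 / 21.24 = 7.25%.

Steady-state unemployment rate ≈ 7.25%.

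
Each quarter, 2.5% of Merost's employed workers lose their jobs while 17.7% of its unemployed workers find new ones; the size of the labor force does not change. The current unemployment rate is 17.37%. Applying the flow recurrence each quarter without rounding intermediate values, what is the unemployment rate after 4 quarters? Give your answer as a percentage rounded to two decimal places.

With a fixed labor force, u_{t+1} = u_t + s·(1−u_t) − f·u_t = u_t·(1−s−f) + s.
Here 1−s−f = 0.798 and s = 0.025.
u_1 = 0.173700 × 0.798 + 0.025 = 0.163613.
u_2 = 0.163613 × 0.798 + 0.025 = 0.155563.
u_3 = 0.155563 × 0.798 + 0.025 = 0.149139.
u_4 = 0.149139 × 0.798 + 0.025 = 0.144013.

Unemployment rate after four quarters ≈ 14.40%.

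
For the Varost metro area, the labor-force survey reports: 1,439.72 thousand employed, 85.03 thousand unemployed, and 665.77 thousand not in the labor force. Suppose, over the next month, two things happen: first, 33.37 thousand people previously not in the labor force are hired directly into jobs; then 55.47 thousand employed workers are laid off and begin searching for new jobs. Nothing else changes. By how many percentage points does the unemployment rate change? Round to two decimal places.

The unemployment rate changes by +3.44 percentage points.

Initially, labor force = 1,439.72 + 85.03 = 1,524.75 thousand, so u = 85.03/1,524.75 = 5.58%.
After the first change, employed and labor force both rise by 33.37; unemployed unchanged → E = 1,473.09, U = 85.03, labor force = 1,558.12 thousand.
After the second change, employed falls and unemployed rises by 55.47; labor force unchanged → E = 1,417.62, U = 140.50, labor force = 1,558.12 thousand.
New unemployment rate = 140.50 / 1,558.12 = 9.02%.
Change = 9.02% − 5.58% = +3.44 percentage points.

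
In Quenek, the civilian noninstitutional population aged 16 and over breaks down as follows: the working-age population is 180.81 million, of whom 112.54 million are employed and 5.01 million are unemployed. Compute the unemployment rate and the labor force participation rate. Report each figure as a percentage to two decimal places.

Labor force = employed + unemployed = 112.54 + 5.01 = 117.55 million.
Unemployment rate = 5.01 / 117.55 = 4.26%.
Labor force participation rate = 117.55 / 180.81 = 65.01%.

Unemployment rate ≈ 4.26%; labor force participation rate ≈ 65.01%.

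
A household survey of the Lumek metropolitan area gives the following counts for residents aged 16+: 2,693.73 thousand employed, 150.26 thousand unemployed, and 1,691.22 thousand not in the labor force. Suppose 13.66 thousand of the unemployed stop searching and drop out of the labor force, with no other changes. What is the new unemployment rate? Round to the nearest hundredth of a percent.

Initially, labor force = 2,693.73 + 150.26 = 2,843.99 thousand, so u = 150.26/2,843.99 = 5.28%.
After the change, unemployed and labor force both fall by 13.66 → E = 2,693.73, U = 136.60, labor force = 2,830.33 thousand.
New unemployment rate = 136.60 / 2,830.33 = 4.83%.

New unemployment rate ≈ 4.83%.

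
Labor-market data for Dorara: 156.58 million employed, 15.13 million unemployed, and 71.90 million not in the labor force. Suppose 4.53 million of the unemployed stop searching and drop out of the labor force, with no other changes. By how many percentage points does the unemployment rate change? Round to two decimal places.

Initially, labor force = 156.58 + 15.13 = 171.71 million, so u = 15.13/171.71 = 8.81%.
After the change, unemployed and labor force both fall by 4.53 → E = 156.58, U = 10.60, labor force = 167.18 million.
New unemployment rate = 10.60 / 167.18 = 6.34%.
Change = 6.34% − 8.81% = −2.47 percentage points.

The unemployment rate changes by −2.47 percentage points.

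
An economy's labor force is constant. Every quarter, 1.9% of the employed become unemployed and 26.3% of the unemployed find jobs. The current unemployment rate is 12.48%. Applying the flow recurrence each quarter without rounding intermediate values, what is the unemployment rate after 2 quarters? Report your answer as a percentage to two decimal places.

Unemployment rate after two quarters ≈ 9.70%.

With a fixed labor force, u_{t+1} = u_t + s·(1−u_t) − f·u_t = u_t·(1−s−f) + s.
Here 1−s−f = 0.718 and s = 0.019.
u_1 = 0.124800 × 0.718 + 0.019 = 0.108606.
u_2 = 0.108606 × 0.718 + 0.019 = 0.096979.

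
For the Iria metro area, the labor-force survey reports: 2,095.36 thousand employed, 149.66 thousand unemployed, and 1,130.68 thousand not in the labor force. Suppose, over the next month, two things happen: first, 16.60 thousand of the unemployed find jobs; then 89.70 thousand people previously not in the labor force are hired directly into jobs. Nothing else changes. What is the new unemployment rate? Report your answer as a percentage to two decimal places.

Initially, labor force = 2,095.36 + 149.66 = 2,245.02 thousand, so u = 149.66/2,245.02 = 6.67%.
After the first change, unemployed falls and employed rises by 16.60; labor force unchanged → E = 2,111.96, U = 133.06, labor force = 2,245.02 thousand.
After the second change, employed and labor force both rise by 89.70; unemployed unchanged → E = 2,201.66, U = 133.06, labor force = 2,334.72 thousand.
New unemployment rate = 133.06 / 2,334.72 = 5.70%.

New unemployment rate ≈ 5.70%.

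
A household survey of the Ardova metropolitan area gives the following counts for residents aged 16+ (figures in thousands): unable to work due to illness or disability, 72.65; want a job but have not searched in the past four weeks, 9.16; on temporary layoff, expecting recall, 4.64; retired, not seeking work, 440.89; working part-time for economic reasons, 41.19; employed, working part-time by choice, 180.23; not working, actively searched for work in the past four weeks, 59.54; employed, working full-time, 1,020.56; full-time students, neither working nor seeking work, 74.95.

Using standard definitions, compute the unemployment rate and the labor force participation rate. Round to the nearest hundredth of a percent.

Unemployment rate ≈ 4.91%; labor force participation rate ≈ 68.61%.

Employed = 41.19 + 180.23 + 1,020.56 = 1,241.98 thousand (anyone who worked, including part-time for economic reasons, counts as employed).
Unemployed = 4.64 + 59.54 = 64.18 thousand (jobless and actively searching, or on temporary layoff).
Labor force = 1,241.98 + 64.18 = 1,306.16 thousand.
Not in labor force = 72.65 + 9.16 + 440.89 + 74.95 = 597.65 thousand (those not working and not actively searching are outside the labor force — including those who want a job but have given up searching).
Civilian working-age population = 1,306.16 + 597.65 = 1,903.81 thousand.
Unemployment rate = 64.18 / 1,306.16 = 4.91%.
Labor force participation rate = 1,306.16 / 1,903.81 = 68.61%.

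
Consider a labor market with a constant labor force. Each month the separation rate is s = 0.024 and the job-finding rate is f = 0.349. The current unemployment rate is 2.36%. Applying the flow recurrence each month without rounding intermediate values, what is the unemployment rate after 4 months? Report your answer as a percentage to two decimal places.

With a fixed labor force, u_{t+1} = u_t + s·(1−u_t) − f·u_t = u_t·(1−s−f) + s.
Here 1−s−f = 0.627 and s = 0.024.
u_1 = 0.023600 × 0.627 + 0.024 = 0.038797.
u_2 = 0.038797 × 0.627 + 0.024 = 0.048326.
u_3 = 0.048326 × 0.627 + 0.024 = 0.054300.
u_4 = 0.054300 × 0.627 + 0.024 = 0.058046.

Unemployment rate after four months ≈ 5.80%.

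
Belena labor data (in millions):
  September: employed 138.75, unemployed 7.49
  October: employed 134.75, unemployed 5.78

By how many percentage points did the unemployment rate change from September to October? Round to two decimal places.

September: labor force = 138.75 + 7.49 = 146.24; u = 7.49/146.24 = 5.12%.
October: labor force = 134.75 + 5.78 = 140.53; u = 5.78/140.53 = 4.11%.
Change = 4.11% − 5.12% = −1.01 pp.

The unemployment rate changed by −1.01 percentage points.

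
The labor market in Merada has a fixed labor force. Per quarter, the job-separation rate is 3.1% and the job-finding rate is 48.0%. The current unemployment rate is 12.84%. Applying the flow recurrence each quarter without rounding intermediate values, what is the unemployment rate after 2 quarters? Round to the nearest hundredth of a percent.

With a fixed labor force, u_{t+1} = u_t + s·(1−u_t) − f·u_t = u_t·(1−s−f) + s.
Here 1−s−f = 0.489 and s = 0.031.
u_1 = 0.128400 × 0.489 + 0.031 = 0.093788.
u_2 = 0.093788 × 0.489 + 0.031 = 0.076862.

Unemployment rate after two quarters ≈ 7.69%.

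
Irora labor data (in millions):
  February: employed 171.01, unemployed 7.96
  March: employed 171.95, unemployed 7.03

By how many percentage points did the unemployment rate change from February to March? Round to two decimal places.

February: labor force = 171.01 + 7.96 = 178.97; u = 7.96/178.97 = 4.45%.
March: labor force = 171.95 + 7.03 = 178.98; u = 7.03/178.98 = 3.93%.
Change = 3.93% − 4.45% = −0.52 pp.

The unemployment rate changed by −0.52 percentage points.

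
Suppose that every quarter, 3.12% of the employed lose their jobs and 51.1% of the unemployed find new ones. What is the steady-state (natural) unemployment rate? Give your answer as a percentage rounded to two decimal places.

Steady-state unemployment rate ≈ 5.75%.

At steady state the flows balance: s·E = f·U, so U/(E+U) = s/(s+f).
u* = 3.12 / (3.12 + 51.1) = 3.12 / 54.22 = 5.75%.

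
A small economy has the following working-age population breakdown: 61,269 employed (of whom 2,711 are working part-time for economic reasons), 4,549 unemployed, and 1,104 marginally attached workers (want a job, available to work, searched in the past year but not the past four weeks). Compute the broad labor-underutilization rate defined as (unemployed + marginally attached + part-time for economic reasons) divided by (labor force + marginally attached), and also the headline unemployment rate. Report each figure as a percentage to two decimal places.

Broad underutilization rate ≈ 12.50%; headline unemployment rate ≈ 6.91%.

Labor force = 61,269 + 4,549 = 65,818.
Numerator = 4,549 + 1,104 + 2,711 = 8,364.
Denominator = 65,818 + 1,104 = 66,922.
Broad rate = 8,364 / 66,922 = 12.50%.
Headline unemployment rate = 4,549 / 65,818 = 6.91%.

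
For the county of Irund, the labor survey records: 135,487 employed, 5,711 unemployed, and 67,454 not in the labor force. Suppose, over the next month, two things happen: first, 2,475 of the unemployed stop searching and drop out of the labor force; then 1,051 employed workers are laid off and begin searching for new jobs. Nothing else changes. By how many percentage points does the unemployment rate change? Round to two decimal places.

The unemployment rate changes by −0.95 percentage points.

Initially, labor force = 135,487 + 5,711 = 141,198, so u = 5,711/141,198 = 4.04%.
After the first change, unemployed and labor force both fall by 2,475 → E = 135,487, U = 3,236, labor force = 138,723.
After the second change, employed falls and unemployed rises by 1,051; labor force unchanged → E = 134,436, U = 4,287, labor force = 138,723.
New unemployment rate = 4,287 / 138,723 = 3.09%.
Change = 3.09% − 4.04% = −0.95 percentage points.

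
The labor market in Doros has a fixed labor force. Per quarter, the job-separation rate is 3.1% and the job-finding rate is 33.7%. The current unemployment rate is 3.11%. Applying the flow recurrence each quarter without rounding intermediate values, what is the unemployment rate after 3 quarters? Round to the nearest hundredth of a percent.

With a fixed labor force, u_{t+1} = u_t + s·(1−u_t) − f·u_t = u_t·(1−s−f) + s.
Here 1−s−f = 0.632 and s = 0.031.
u_1 = 0.031100 × 0.632 + 0.031 = 0.050655.
u_2 = 0.050655 × 0.632 + 0.031 = 0.063014.
u_3 = 0.063014 × 0.632 + 0.031 = 0.070825.

Unemployment rate after three quarters ≈ 7.08%.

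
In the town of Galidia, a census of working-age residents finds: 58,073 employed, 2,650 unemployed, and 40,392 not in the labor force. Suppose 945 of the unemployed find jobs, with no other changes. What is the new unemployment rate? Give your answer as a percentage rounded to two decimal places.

New unemployment rate ≈ 2.81%.

Initially, labor force = 58,073 + 2,650 = 60,723, so u = 2,650/60,723 = 4.36%.
After the change, unemployed falls and employed rises by 945; labor force unchanged → E = 59,018, U = 1,705, labor force = 60,723.
New unemployment rate = 1,705 / 60,723 = 2.81%.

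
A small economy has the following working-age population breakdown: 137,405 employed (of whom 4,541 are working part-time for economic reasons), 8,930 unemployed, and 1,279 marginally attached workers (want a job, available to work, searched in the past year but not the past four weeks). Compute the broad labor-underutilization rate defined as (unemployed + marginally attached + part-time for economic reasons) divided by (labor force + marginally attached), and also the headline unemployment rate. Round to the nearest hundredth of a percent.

Broad underutilization rate ≈ 9.99%; headline unemployment rate ≈ 6.10%.

Labor force = 137,405 + 8,930 = 146,335.
Numerator = 8,930 + 1,279 + 4,541 = 14,750.
Denominator = 146,335 + 1,279 = 147,614.
Broad rate = 14,750 / 147,614 = 9.99%.
Headline unemployment rate = 8,930 / 146,335 = 6.10%.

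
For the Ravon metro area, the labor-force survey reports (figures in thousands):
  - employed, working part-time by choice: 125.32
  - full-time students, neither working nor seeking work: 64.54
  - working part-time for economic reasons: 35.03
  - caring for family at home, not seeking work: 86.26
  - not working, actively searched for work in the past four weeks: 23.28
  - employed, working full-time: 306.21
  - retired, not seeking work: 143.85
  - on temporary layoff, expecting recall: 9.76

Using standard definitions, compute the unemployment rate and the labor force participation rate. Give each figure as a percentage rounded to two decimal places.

Unemployment rate ≈ 6.61%; labor force participation rate ≈ 62.90%.

Employed = 125.32 + 35.03 + 306.21 = 466.56 thousand (anyone who worked, including part-time for economic reasons, counts as employed).
Unemployed = 23.28 + 9.76 = 33.04 thousand (jobless and actively searching, or on temporary layoff).
Labor force = 466.56 + 33.04 = 499.60 thousand.
Not in labor force = 64.54 + 86.26 + 143.85 = 294.65 thousand (those not working and not actively searching are outside the labor force).
Civilian working-age population = 499.60 + 294.65 = 794.25 thousand.
Unemployment rate = 33.04 / 499.60 = 6.61%.
Labor force participation rate = 499.60 / 794.25 = 62.90%.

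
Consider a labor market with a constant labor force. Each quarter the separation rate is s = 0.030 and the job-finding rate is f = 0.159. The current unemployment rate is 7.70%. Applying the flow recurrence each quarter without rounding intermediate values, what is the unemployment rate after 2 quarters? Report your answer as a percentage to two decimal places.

Unemployment rate after two quarters ≈ 10.50%.

With a fixed labor force, u_{t+1} = u_t + s·(1−u_t) − f·u_t = u_t·(1−s−f) + s.
Here 1−s−f = 0.811 and s = 0.030.
u_1 = 0.077000 × 0.811 + 0.030 = 0.092447.
u_2 = 0.092447 × 0.811 + 0.030 = 0.104975.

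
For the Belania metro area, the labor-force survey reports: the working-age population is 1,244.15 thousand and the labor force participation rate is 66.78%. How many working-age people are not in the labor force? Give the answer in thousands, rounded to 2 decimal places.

Share not in the labor force = 1 − 0.6678 = 0.3322.
Not in labor force = 0.3322 × 1,244.15 ≈ 413.31 thousand.

About 413.31 thousand are not in the labor force.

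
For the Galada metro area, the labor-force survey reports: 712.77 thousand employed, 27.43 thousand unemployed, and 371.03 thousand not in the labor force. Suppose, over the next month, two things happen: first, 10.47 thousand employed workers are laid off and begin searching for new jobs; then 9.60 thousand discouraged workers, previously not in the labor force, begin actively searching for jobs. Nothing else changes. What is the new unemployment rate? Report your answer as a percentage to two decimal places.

New unemployment rate ≈ 6.34%.

Initially, labor force = 712.77 + 27.43 = 740.20 thousand, so u = 27.43/740.20 = 3.71%.
After the first change, employed falls and unemployed rises by 10.47; labor force unchanged → E = 702.30, U = 37.90, labor force = 740.20 thousand.
After the second change, unemployed and labor force both rise by 9.60 → E = 702.30, U = 47.50, labor force = 749.80 thousand.
New unemployment rate = 47.50 / 749.80 = 6.34%.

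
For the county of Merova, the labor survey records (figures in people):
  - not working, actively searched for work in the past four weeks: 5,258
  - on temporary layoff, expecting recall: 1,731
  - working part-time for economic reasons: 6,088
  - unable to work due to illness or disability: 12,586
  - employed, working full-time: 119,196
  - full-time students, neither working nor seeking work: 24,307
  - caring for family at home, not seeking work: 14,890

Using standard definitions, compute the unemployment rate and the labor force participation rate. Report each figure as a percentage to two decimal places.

Employed = 6,088 + 119,196 = 125,284 (anyone who worked, including part-time for economic reasons, counts as employed).
Unemployed = 5,258 + 1,731 = 6,989 (jobless and actively searching, or on temporary layoff).
Labor force = 125,284 + 6,989 = 132,273.
Not in labor force = 12,586 + 24,307 + 14,890 = 51,783 (those not working and not actively searching are outside the labor force).
Civilian working-age population = 132,273 + 51,783 = 184,056.
Unemployment rate = 6,989 / 132,273 = 5.28%.
Labor force participation rate = 132,273 / 184,056 = 71.87%.

Unemployment rate ≈ 5.28%; labor force participation rate ≈ 71.87%.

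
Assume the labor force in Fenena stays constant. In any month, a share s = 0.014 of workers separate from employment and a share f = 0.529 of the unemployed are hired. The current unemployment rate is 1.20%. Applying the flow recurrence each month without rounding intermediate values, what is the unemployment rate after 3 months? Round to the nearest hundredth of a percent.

With a fixed labor force, u_{t+1} = u_t + s·(1−u_t) − f·u_t = u_t·(1−s−f) + s.
Here 1−s−f = 0.457 and s = 0.014.
u_1 = 0.012000 × 0.457 + 0.014 = 0.019484.
u_2 = 0.019484 × 0.457 + 0.014 = 0.022904.
u_3 = 0.022904 × 0.457 + 0.014 = 0.024467.

Unemployment rate after three months ≈ 2.45%.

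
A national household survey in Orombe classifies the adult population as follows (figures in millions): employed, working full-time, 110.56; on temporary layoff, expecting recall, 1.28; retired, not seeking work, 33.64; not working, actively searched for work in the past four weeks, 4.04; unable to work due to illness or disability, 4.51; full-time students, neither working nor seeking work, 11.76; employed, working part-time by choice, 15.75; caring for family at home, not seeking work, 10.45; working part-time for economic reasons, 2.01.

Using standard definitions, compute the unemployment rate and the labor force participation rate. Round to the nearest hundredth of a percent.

Employed = 110.56 + 15.75 + 2.01 = 128.32 million (anyone who worked, including part-time for economic reasons, counts as employed).
Unemployed = 1.28 + 4.04 = 5.32 million (jobless and actively searching, or on temporary layoff).
Labor force = 128.32 + 5.32 = 133.64 million.
Not in labor force = 33.64 + 4.51 + 11.76 + 10.45 = 60.36 million (those not working and not actively searching are outside the labor force).
Civilian working-age population = 133.64 + 60.36 = 194.00 million.
Unemployment rate = 5.32 / 133.64 = 3.98%.
Labor force participation rate = 133.64 / 194.00 = 68.89%.

Unemployment rate ≈ 3.98%; labor force participation rate ≈ 68.89%.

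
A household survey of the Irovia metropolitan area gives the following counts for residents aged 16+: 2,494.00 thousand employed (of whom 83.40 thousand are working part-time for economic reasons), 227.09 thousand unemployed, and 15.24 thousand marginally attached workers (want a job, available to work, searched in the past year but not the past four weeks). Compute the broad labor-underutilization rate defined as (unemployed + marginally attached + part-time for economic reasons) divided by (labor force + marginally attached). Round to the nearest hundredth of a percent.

Labor force = 2,494.00 + 227.09 = 2,721.09 thousand.
Numerator = 227.09 + 15.24 + 83.40 = 325.73 thousand.
Denominator = 2,721.09 + 15.24 = 2,736.33 thousand.
Broad rate = 325.73 / 2,736.33 = 11.90%.

Broad underutilization rate ≈ 11.90%.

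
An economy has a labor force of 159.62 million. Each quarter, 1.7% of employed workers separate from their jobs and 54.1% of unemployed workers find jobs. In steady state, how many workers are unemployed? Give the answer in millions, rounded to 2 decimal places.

About 4.86 million are unemployed in steady state.

Steady-state unemployment rate u* = s/(s+f) = 1.7/(1.7+54.1) = 0.030466.
Unemployed = u* × labor force = 0.030466 × 159.62 ≈ 4.86 million.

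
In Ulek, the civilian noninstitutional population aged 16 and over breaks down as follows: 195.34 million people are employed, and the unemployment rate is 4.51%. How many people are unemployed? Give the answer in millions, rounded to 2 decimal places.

Let U be the number unemployed. The labor force is E + U, and U/(E+U) = 0.0451.
So U = 0.0451 × 195.34 / (1 − 0.0451) = 8.8098 / 0.9549 ≈ 9.23 million.

About 9.23 million are unemployed.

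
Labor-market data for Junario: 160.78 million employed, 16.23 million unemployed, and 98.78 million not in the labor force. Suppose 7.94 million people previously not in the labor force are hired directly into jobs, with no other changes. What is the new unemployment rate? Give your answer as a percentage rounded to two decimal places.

Initially, labor force = 160.78 + 16.23 = 177.01 million, so u = 16.23/177.01 = 9.17%.
After the change, employed and labor force both rise by 7.94; unemployed unchanged → E = 168.72, U = 16.23, labor force = 184.95 million.
New unemployment rate = 16.23 / 184.95 = 8.78%.

New unemployment rate ≈ 8.78%.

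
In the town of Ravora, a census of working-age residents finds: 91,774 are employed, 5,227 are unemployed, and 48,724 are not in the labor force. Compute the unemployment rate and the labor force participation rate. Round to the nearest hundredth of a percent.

Labor force = employed + unemployed = 91,774 + 5,227 = 97,001.
Working-age population = 97,001 + 48,724 = 145,725.
Unemployment rate = 5,227 / 97,001 = 5.39%.
Labor force participation rate = 97,001 / 145,725 = 66.56%.

Unemployment rate ≈ 5.39%; labor force participation rate ≈ 66.56%.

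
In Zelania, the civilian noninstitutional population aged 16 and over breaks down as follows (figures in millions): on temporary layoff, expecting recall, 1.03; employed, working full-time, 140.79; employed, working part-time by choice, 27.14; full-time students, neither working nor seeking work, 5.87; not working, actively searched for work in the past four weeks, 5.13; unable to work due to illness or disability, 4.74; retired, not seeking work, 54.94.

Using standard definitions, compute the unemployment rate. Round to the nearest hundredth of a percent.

Employed = 140.79 + 27.14 = 167.93 million.
Unemployed = 1.03 + 5.13 = 6.16 million (jobless and actively searching, or on temporary layoff).
Labor force = 167.93 + 6.16 = 174.09 million.
Unemployment rate = 6.16 / 174.09 = 3.54%.

Unemployment rate ≈ 3.54%.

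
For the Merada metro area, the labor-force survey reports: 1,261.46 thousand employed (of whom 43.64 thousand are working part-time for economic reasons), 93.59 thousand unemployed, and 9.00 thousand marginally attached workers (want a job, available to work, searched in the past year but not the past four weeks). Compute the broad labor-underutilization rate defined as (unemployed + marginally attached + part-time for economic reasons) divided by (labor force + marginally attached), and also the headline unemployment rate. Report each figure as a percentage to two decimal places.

Broad underutilization rate ≈ 10.72%; headline unemployment rate ≈ 6.91%.

Labor force = 1,261.46 + 93.59 = 1,355.05 thousand.
Numerator = 93.59 + 9.00 + 43.64 = 146.23 thousand.
Denominator = 1,355.05 + 9.00 = 1,364.05 thousand.
Broad rate = 146.23 / 1,364.05 = 10.72%.
Headline unemployment rate = 93.59 / 1,355.05 = 6.91%.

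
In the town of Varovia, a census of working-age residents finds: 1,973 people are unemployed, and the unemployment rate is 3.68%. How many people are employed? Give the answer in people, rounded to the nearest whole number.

About 51,641 are employed.

Labor force = U / u = 1,973 / 0.0368 ≈ 53,614.
Employed = labor force − unemployed = 53,614 − 1,973 = 51,641.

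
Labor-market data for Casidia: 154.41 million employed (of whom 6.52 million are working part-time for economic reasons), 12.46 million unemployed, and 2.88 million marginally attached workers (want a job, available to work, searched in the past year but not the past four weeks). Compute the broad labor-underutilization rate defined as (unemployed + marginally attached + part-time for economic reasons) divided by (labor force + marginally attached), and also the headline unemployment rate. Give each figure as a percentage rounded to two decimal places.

Broad underutilization rate ≈ 12.88%; headline unemployment rate ≈ 7.47%.

Labor force = 154.41 + 12.46 = 166.87 million.
Numerator = 12.46 + 2.88 + 6.52 = 21.86 million.
Denominator = 166.87 + 2.88 = 169.75 million.
Broad rate = 21.86 / 169.75 = 12.88%.
Headline unemployment rate = 12.46 / 166.87 = 7.47%.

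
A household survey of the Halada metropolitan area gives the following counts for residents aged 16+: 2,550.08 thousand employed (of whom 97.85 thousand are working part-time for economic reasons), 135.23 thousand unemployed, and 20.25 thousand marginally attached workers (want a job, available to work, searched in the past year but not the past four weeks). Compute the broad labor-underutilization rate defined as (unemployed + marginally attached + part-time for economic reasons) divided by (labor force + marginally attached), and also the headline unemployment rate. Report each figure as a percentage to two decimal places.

Broad underutilization rate ≈ 9.36%; headline unemployment rate ≈ 5.04%.

Labor force = 2,550.08 + 135.23 = 2,685.31 thousand.
Numerator = 135.23 + 20.25 + 97.85 = 253.33 thousand.
Denominator = 2,685.31 + 20.25 = 2,705.56 thousand.
Broad rate = 253.33 / 2,705.56 = 9.36%.
Headline unemployment rate = 135.23 / 2,685.31 = 5.04%.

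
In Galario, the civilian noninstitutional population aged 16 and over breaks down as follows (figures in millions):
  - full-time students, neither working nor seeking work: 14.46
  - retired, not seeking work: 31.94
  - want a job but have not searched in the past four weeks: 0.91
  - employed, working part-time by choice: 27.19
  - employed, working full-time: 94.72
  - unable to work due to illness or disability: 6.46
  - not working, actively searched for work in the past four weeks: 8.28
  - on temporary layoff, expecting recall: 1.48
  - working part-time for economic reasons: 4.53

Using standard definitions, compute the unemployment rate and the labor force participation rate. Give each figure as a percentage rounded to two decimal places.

Employed = 27.19 + 94.72 + 4.53 = 126.44 million (anyone who worked, including part-time for economic reasons, counts as employed).
Unemployed = 8.28 + 1.48 = 9.76 million (jobless and actively searching, or on temporary layoff).
Labor force = 126.44 + 9.76 = 136.20 million.
Not in labor force = 14.46 + 31.94 + 0.91 + 6.46 = 53.77 million (those not working and not actively searching are outside the labor force — including those who want a job but have given up searching).
Civilian working-age population = 136.20 + 53.77 = 189.97 million.
Unemployment rate = 9.76 / 136.20 = 7.17%.
Labor force participation rate = 136.20 / 189.97 = 71.70%.

Unemployment rate ≈ 7.17%; labor force participation rate ≈ 71.70%.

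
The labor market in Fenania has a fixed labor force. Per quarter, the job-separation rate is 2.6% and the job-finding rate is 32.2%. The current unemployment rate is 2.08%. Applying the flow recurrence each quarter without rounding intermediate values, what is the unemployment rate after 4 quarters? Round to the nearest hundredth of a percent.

With a fixed labor force, u_{t+1} = u_t + s·(1−u_t) − f·u_t = u_t·(1−s−f) + s.
Here 1−s−f = 0.652 and s = 0.026.
u_1 = 0.020800 × 0.652 + 0.026 = 0.039562.
u_2 = 0.039562 × 0.652 + 0.026 = 0.051794.
u_3 = 0.051794 × 0.652 + 0.026 = 0.059770.
u_4 = 0.059770 × 0.652 + 0.026 = 0.064970.

Unemployment rate after four quarters ≈ 6.50%.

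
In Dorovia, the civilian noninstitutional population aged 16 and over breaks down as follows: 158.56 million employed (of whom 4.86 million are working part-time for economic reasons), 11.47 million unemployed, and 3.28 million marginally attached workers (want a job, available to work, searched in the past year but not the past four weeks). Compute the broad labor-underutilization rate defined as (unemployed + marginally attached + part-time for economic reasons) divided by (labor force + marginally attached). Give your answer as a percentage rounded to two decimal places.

Broad underutilization rate ≈ 11.31%.

Labor force = 158.56 + 11.47 = 170.03 million.
Numerator = 11.47 + 3.28 + 4.86 = 19.61 million.
Denominator = 170.03 + 3.28 = 173.31 million.
Broad rate = 19.61 / 173.31 = 11.31%.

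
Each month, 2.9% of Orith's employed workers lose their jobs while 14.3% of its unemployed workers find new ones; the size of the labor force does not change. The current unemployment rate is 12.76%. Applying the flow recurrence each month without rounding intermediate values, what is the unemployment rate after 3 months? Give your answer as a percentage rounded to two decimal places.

With a fixed labor force, u_{t+1} = u_t + s·(1−u_t) − f·u_t = u_t·(1−s−f) + s.
Here 1−s−f = 0.828 and s = 0.029.
u_1 = 0.127600 × 0.828 + 0.029 = 0.134653.
u_2 = 0.134653 × 0.828 + 0.029 = 0.140493.
u_3 = 0.140493 × 0.828 + 0.029 = 0.145328.

Unemployment rate after three months ≈ 14.53%.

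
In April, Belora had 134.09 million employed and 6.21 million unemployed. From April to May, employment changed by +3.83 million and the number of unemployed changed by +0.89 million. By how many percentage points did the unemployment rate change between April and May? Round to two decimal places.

The unemployment rate changed by +0.47 percentage points.

April: labor force = 134.09 + 6.21 = 140.30; u = 6.21/140.30 = 4.43%.
May: labor force = 137.92 + 7.10 = 145.02; u = 7.10/145.02 = 4.90%.
Change = 4.90% − 4.43% = +0.47 pp.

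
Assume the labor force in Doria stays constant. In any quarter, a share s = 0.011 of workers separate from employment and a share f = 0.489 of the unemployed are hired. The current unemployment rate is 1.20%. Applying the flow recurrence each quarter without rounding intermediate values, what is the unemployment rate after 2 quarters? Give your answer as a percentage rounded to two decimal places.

Unemployment rate after two quarters ≈ 1.95%.

With a fixed labor force, u_{t+1} = u_t + s·(1−u_t) − f·u_t = u_t·(1−s−f) + s.
Here 1−s−f = 0.500 and s = 0.011.
u_1 = 0.012000 × 0.500 + 0.011 = 0.017000.
u_2 = 0.017000 × 0.500 + 0.011 = 0.019500.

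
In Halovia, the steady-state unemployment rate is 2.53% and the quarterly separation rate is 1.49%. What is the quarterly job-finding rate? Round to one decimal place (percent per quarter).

Job-finding rate ≈ 57.4% per quarter.

From u* = s/(s+f): f = s·(1−u)/u.
f = 1.49 × (1 − 0.0253) / 0.0253 = 1.4523 / 0.0253 ≈ 57.4% per quarter.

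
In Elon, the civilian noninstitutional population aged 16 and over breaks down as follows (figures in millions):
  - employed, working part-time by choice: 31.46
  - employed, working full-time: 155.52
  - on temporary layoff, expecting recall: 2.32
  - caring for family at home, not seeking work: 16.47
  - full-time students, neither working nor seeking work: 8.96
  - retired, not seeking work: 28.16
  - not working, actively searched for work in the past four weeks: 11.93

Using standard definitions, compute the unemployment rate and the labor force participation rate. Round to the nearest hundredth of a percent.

Employed = 31.46 + 155.52 = 186.98 million.
Unemployed = 2.32 + 11.93 = 14.25 million (jobless and actively searching, or on temporary layoff).
Labor force = 186.98 + 14.25 = 201.23 million.
Not in labor force = 16.47 + 8.96 + 28.16 = 53.59 million (those not working and not actively searching are outside the labor force).
Civilian working-age population = 201.23 + 53.59 = 254.82 million.
Unemployment rate = 14.25 / 201.23 = 7.08%.
Labor force participation rate = 201.23 / 254.82 = 78.97%.

Unemployment rate ≈ 7.08%; labor force participation rate ≈ 78.97%.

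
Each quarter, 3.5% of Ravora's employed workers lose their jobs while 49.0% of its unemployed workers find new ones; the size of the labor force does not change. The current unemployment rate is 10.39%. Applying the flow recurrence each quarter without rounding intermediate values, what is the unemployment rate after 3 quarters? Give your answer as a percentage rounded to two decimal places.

With a fixed labor force, u_{t+1} = u_t + s·(1−u_t) − f·u_t = u_t·(1−s−f) + s.
Here 1−s−f = 0.475 and s = 0.035.
u_1 = 0.103900 × 0.475 + 0.035 = 0.084352.
u_2 = 0.084352 × 0.475 + 0.035 = 0.075067.
u_3 = 0.075067 × 0.475 + 0.035 = 0.070657.

Unemployment rate after three quarters ≈ 7.07%.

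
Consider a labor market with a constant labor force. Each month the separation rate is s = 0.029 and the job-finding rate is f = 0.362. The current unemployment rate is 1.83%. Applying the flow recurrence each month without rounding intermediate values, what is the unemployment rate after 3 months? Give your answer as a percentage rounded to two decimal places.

With a fixed labor force, u_{t+1} = u_t + s·(1−u_t) − f·u_t = u_t·(1−s−f) + s.
Here 1−s−f = 0.609 and s = 0.029.
u_1 = 0.018300 × 0.609 + 0.029 = 0.040145.
u_2 = 0.040145 × 0.609 + 0.029 = 0.053448.
u_3 = 0.053448 × 0.609 + 0.029 = 0.061550.

Unemployment rate after three months ≈ 6.15%.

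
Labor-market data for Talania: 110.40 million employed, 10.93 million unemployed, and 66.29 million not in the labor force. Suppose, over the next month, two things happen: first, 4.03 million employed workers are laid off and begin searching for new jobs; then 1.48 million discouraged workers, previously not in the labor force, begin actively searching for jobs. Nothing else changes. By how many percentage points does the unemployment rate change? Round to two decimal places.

Initially, labor force = 110.40 + 10.93 = 121.33 million, so u = 10.93/121.33 = 9.01%.
After the first change, employed falls and unemployed rises by 4.03; labor force unchanged → E = 106.37, U = 14.96, labor force = 121.33 million.
After the second change, unemployed and labor force both rise by 1.48 → E = 106.37, U = 16.44, labor force = 122.81 million.
New unemployment rate = 16.44 / 122.81 = 13.39%.
Change = 13.39% − 9.01% = +4.38 percentage points.

The unemployment rate changes by +4.38 percentage points.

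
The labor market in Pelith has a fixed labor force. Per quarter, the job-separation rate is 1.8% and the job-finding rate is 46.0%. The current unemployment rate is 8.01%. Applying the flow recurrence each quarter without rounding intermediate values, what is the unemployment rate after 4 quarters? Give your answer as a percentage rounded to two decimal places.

With a fixed labor force, u_{t+1} = u_t + s·(1−u_t) − f·u_t = u_t·(1−s−f) + s.
Here 1−s−f = 0.522 and s = 0.018.
u_1 = 0.080100 × 0.522 + 0.018 = 0.059812.
u_2 = 0.059812 × 0.522 + 0.018 = 0.049222.
u_3 = 0.049222 × 0.522 + 0.018 = 0.043694.
u_4 = 0.043694 × 0.522 + 0.018 = 0.040808.

Unemployment rate after four quarters ≈ 4.08%.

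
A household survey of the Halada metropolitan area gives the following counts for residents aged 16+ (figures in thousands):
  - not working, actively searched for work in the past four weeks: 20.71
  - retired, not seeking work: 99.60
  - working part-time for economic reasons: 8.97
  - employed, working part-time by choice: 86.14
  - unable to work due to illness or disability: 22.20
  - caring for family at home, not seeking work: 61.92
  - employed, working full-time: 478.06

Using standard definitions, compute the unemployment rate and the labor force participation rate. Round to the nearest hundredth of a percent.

Unemployment rate ≈ 3.49%; labor force participation rate ≈ 76.37%.

Employed = 8.97 + 86.14 + 478.06 = 573.17 thousand (anyone who worked, including part-time for economic reasons, counts as employed).
Unemployed = 20.71 thousand.
Labor force = 573.17 + 20.71 = 593.88 thousand.
Not in labor force = 99.60 + 22.20 + 61.92 = 183.72 thousand (those not working and not actively searching are outside the labor force).
Civilian working-age population = 593.88 + 183.72 = 777.60 thousand.
Unemployment rate = 20.71 / 593.88 = 3.49%.
Labor force participation rate = 593.88 / 777.60 = 76.37%.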